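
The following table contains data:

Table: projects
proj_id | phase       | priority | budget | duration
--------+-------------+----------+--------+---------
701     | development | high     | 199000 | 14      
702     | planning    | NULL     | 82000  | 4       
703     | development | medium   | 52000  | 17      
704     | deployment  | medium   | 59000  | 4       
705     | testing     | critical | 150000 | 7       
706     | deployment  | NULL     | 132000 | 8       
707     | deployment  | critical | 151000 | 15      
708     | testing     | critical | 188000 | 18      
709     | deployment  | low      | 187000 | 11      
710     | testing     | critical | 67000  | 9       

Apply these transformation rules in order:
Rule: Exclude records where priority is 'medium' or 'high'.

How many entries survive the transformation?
7

Step 1: Count records to exclude
  - 2 (medium) + 1 (high) = 3 records
Step 2: Total records: 10
Step 3: Remaining = 10 - 3 = 7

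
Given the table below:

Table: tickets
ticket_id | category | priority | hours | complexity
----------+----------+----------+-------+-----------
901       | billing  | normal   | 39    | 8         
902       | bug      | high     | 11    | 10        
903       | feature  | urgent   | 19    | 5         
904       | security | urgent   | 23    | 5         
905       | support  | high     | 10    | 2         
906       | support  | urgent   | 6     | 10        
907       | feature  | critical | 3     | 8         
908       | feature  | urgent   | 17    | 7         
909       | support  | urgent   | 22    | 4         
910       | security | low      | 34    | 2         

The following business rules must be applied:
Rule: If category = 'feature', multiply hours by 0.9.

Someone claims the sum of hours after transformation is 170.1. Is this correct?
No, the correct result is 180.1.

Step 1: Calculate the correct sum after transformation
Step 2: Apply multiplier 0.9 to records where category = 'feature'
Step 3: Correct result = 180.1
Step 4: Claimed result = 170.1
Step 5: 180.1 ≠ 170.1
Conclusion: The claimed result is incorrect. The correct answer is 180.1.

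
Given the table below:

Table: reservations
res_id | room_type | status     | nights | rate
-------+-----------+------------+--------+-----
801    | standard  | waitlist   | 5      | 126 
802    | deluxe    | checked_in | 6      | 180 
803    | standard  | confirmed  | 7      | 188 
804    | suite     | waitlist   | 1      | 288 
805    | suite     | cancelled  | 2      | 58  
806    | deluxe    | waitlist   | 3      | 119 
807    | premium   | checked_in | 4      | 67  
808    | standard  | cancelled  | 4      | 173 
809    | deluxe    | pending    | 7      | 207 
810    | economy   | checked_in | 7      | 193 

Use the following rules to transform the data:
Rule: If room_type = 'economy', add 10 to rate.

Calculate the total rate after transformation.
1609

Step 1: Count records where room_type = 'economy': 1
Step 2: Total bonus added: 1 × 10 = 10
Step 3: Original sum of rate: 1599
Step 4: Final sum = 1599 + 10 = 1609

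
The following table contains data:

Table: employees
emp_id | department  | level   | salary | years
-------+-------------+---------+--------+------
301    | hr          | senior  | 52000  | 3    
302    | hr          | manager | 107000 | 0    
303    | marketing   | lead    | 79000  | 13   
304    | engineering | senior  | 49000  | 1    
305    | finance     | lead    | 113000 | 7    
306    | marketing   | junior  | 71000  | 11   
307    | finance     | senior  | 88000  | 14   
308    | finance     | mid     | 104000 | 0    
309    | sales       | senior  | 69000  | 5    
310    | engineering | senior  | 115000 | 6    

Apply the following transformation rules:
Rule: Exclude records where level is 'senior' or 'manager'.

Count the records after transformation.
4

Step 1: Count records to exclude
  - 5 (senior) + 1 (manager) = 6 records
Step 2: Total records: 10
Step 3: Remaining = 10 - 6 = 4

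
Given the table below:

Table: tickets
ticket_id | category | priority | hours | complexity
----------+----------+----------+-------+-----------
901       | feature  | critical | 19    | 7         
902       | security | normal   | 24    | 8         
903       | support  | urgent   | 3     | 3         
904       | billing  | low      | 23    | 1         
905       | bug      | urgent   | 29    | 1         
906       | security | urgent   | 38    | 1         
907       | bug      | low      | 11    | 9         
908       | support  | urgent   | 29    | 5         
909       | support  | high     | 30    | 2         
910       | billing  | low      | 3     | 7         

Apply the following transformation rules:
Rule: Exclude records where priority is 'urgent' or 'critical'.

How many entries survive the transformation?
5

Step 1: Count records to exclude
  - 4 (urgent) + 1 (critical) = 5 records
Step 2: Total records: 10
Step 3: Remaining = 10 - 5 = 5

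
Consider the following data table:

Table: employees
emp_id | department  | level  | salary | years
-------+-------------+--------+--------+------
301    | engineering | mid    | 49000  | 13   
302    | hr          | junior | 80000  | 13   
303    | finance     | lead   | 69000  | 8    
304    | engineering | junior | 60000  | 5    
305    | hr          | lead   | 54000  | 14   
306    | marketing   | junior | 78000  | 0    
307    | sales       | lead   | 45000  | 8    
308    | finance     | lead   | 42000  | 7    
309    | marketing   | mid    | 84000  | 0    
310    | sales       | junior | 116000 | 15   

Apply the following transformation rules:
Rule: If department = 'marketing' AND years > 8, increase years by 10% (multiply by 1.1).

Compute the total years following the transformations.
83

Step 1: Find records where department = 'marketing' AND years > 8
Step 2: 0 records match, summing to 0
Step 3: After multiplier: 0 × 1.1 = 0.0
Step 4: Unaffected records sum: 83
Step 5: Final sum = 0.0 + 83 = 83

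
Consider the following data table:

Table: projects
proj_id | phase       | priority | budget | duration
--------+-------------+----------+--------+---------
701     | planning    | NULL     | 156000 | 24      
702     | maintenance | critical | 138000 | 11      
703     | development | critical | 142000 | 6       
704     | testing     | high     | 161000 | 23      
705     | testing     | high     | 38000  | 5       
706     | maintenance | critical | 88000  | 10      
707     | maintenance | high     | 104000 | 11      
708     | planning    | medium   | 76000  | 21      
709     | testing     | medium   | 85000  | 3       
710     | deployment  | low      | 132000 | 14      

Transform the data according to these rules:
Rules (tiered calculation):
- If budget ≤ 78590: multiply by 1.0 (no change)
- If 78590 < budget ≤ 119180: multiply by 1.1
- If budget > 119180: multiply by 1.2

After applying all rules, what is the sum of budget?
1293500.0

Step 1: Tier 1 (budget ≤ 78590): 2 records, sum = 114000 × 1.0 = 114000.0
Step 2: Tier 2 (78590 < budget ≤ 119180): 3 records, sum = 277000 × 1.1 = 304700.0
Step 3: Tier 3 (budget > 119180): 5 records, sum = 729000 × 1.2 = 874800.0
Step 4: Final sum = 114000.0 + 304700.0 + 874800.0 = 1293500.0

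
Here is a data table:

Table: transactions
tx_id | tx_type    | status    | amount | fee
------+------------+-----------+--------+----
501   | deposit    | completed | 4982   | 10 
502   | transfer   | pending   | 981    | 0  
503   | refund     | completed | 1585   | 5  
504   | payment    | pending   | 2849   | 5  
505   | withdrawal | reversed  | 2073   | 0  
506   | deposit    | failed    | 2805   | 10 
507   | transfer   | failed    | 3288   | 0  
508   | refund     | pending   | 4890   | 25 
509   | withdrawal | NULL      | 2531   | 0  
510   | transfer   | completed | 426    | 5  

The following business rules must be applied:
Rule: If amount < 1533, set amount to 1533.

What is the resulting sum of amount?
28069

Step 1: 2 records have amount < 1533
Step 2: These records originally summed to 1407
Step 3: After setting to minimum: 2 × 1533 = 3066
Step 4: Unaffected records sum: 25003
Step 5: Final sum = 3066 + 25003 = 28069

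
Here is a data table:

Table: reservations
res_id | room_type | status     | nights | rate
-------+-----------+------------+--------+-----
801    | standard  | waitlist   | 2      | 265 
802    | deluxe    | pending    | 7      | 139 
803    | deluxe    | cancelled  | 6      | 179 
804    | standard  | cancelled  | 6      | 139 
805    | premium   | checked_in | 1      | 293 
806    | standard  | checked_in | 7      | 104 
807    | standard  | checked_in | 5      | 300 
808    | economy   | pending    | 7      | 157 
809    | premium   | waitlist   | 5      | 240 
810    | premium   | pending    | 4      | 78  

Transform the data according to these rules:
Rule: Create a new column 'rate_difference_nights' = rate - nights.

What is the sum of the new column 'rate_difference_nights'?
1844

Step 1: For each record, compute rate - nights
Example calculations:
  265 - 2 = 263
  139 - 7 = 132
  179 - 6 = 173
  ...
Step 2: Sum all derived values
Step 3: Total = 1844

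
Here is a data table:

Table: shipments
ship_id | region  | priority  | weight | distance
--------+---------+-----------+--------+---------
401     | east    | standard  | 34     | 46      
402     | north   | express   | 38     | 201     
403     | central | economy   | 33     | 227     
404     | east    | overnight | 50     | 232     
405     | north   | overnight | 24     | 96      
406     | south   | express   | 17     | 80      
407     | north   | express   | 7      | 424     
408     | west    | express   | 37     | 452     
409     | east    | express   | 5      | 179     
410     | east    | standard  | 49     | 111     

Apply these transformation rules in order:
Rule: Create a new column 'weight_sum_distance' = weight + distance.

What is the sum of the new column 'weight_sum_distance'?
2342

Step 1: For each record, compute weight + distance
Example calculations:
  34 + 46 = 80
  38 + 201 = 239
  33 + 227 = 260
  ...
Step 2: Sum all derived values
Step 3: Total = 2342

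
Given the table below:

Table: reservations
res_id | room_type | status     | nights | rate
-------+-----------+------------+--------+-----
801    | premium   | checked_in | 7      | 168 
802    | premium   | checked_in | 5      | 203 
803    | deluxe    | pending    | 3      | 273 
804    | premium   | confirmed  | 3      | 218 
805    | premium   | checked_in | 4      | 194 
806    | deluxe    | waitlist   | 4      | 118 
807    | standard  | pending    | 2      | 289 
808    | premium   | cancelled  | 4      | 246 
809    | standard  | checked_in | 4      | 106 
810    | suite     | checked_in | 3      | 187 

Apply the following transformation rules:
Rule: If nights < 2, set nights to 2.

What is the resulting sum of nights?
39

Step 1: 0 records have nights < 2
Step 2: These records originally summed to 0
Step 3: After setting to minimum: 0 × 2 = 0
Step 4: Unaffected records sum: 39
Step 5: Final sum = 0 + 39 = 39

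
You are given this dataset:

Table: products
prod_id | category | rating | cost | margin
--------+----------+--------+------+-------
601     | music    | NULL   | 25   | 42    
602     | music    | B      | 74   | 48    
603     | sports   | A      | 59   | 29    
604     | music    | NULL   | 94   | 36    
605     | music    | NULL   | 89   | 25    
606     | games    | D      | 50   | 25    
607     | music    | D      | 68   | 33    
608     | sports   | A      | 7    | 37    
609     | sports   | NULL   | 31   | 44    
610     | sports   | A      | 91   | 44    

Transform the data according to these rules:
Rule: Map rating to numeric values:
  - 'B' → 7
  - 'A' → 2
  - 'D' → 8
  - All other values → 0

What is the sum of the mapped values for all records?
29

Step 1: Apply mapping to each record
Step 2: Count by status:
  'B': 1 records × 7 = 7
  'A': 3 records × 2 = 6
  'D': 2 records × 8 = 16
Step 3: Sum all mapped values = 29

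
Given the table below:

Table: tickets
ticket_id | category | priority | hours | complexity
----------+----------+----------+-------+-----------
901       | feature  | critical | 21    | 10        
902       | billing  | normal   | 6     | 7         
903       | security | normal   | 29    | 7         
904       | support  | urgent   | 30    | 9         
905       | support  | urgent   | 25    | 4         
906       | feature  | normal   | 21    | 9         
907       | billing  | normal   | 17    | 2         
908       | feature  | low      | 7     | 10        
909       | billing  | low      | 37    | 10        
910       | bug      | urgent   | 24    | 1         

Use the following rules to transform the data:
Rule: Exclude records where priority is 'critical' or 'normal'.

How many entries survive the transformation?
5

Step 1: Count records to exclude
  - 1 (critical) + 4 (normal) = 5 records
Step 2: Total records: 10
Step 3: Remaining = 10 - 5 = 5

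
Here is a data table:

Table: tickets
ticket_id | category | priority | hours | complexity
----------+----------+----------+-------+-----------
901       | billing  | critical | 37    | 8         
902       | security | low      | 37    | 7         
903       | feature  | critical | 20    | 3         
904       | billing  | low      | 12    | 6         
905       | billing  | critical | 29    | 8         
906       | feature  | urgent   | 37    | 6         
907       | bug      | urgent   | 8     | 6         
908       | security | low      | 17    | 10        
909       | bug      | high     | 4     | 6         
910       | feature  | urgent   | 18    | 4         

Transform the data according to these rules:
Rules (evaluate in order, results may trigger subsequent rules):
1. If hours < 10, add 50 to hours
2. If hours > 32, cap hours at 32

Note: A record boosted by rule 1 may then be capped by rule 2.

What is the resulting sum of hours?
256

Step 1: Apply rule 1 to records with hours < 10
  - 2 records get bonus of 50
  - Of these, 2 records then exceed 32 and get capped
Step 2: Apply rule 2 to records with hours > 32
  - 3 records (original) are capped
Step 3: Calculate final sum = 256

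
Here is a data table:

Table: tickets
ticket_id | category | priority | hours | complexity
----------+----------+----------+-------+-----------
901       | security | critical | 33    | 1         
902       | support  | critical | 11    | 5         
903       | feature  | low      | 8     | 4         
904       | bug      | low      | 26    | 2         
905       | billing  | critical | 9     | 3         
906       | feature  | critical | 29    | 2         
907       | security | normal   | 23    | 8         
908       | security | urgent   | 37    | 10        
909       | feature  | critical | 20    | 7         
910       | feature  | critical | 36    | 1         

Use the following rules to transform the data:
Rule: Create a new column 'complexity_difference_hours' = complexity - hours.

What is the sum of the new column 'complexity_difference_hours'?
-189

Step 1: For each record, compute complexity - hours
Example calculations:
  1 - 33 = -32
  5 - 11 = -6
  4 - 8 = -4
  ...
Step 2: Sum all derived values
Step 3: Total = -189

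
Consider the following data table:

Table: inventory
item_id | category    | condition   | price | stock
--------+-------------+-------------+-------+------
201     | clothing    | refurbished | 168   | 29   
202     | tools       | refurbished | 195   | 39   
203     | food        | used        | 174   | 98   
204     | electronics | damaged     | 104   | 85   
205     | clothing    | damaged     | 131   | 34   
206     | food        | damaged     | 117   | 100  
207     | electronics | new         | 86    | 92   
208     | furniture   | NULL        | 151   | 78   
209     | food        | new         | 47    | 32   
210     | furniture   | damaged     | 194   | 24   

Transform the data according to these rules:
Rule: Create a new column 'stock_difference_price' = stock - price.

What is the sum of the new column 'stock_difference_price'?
-756

Step 1: For each record, compute stock - price
Example calculations:
  29 - 168 = -139
  39 - 195 = -156
  98 - 174 = -76
  ...
Step 2: Sum all derived values
Step 3: Total = -756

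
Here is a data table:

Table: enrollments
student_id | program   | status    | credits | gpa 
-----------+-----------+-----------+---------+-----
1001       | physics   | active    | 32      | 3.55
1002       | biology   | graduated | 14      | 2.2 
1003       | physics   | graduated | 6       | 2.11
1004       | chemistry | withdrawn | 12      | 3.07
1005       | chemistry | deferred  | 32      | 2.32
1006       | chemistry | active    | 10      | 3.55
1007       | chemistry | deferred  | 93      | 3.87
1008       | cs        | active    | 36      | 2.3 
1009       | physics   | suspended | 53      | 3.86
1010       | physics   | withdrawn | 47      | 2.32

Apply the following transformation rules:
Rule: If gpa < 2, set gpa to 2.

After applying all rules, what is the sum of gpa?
29.15

Step 1: 0 records have gpa < 2
Step 2: These records originally summed to 0
Step 3: After setting to minimum: 0 × 2 = 0
Step 4: Unaffected records sum: 29.15
Step 5: Final sum = 0 + 29.15 = 29.15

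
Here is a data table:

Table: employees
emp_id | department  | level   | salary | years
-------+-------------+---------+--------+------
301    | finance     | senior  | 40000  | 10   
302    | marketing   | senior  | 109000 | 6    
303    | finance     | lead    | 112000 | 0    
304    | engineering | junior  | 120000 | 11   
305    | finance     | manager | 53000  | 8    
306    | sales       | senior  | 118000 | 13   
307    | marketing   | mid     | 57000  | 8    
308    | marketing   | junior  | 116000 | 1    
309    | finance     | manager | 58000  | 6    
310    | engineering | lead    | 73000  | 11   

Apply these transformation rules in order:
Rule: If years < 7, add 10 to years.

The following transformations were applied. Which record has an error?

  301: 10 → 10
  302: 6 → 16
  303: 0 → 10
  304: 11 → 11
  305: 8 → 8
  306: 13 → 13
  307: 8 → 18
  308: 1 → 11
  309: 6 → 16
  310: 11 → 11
Record 307 has an error. The correct transformed value should be 8, not 18.

Step 1: Check each record against the rule
Step 2: Record 307 has years = 8
Step 3: Since 8 >= 7, the bonus should not have been applied
Step 4: Correct value = 8, but claimed value = 18
Conclusion: Record 307 has the error.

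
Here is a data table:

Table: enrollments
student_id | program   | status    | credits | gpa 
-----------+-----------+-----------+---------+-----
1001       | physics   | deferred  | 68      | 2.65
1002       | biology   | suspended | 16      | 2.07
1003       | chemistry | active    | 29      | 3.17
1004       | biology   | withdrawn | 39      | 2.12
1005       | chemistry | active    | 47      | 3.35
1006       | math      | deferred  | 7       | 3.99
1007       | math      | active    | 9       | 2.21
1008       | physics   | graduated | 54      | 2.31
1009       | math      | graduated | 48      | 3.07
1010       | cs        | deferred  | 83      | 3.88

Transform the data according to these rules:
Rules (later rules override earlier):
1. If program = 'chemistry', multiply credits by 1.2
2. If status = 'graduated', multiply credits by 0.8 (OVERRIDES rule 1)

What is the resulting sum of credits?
394.8

Step 1: Rule 2 takes priority for records with status = 'graduated'
  - 2 records: 102 × 0.8 = 81.6
Step 2: Rule 1 applies to remaining records with program = 'chemistry'
  - 2 records: 76 × 1.2 = 91.2
Step 3: Other records unchanged: 222
Step 4: Final sum = 81.6 + 91.2 + 222 = 394.8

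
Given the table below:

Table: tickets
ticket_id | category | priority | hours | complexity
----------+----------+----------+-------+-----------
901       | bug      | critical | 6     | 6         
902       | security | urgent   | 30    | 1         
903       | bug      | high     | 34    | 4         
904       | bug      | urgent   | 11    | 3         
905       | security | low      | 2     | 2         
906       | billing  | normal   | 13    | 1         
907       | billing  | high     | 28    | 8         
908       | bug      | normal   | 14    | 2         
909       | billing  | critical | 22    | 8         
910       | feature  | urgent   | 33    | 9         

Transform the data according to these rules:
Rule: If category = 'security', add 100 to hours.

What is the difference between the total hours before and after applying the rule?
200

Step 1: Original sum of hours = 193
Step 2: 2 records have category = 'security'
Step 3: Each affected record changes by 100
Step 4: Total change = 2 × 100 = 200
Step 5: New sum = 193 + 200 = 393
Step 6: Difference = |393 - 193| = 200
        (Sum increased by 200)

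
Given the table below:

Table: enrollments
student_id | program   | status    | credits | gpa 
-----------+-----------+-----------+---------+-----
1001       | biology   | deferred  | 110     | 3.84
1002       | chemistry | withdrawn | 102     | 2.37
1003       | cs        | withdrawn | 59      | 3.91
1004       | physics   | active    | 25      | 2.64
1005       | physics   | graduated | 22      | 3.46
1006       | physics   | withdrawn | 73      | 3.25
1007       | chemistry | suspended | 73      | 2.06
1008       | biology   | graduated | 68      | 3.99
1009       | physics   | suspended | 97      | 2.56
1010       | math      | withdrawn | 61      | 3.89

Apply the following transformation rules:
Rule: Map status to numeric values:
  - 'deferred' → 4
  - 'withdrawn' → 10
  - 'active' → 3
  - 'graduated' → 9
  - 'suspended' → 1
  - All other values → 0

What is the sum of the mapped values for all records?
67

Step 1: Apply mapping to each record
Step 2: Count by status:
  'deferred': 1 records × 4 = 4
  'withdrawn': 4 records × 10 = 40
  'active': 1 records × 3 = 3
  'graduated': 2 records × 9 = 18
  'suspended': 2 records × 1 = 2
Step 3: Sum all mapped values = 67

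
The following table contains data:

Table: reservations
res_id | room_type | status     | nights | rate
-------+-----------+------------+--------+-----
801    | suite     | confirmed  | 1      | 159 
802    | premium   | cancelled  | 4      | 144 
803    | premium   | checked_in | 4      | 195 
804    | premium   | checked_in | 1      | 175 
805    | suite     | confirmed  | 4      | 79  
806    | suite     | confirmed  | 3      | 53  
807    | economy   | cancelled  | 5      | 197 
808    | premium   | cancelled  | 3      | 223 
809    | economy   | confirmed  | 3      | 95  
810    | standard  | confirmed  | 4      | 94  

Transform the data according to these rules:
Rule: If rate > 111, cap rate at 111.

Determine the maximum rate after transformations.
111

Step 1: Original maximum rate = 223
Step 2: Apply cap at 111
Step 3: 6 records had rate > 111 and were capped
Step 4: Maximum after transformation = 111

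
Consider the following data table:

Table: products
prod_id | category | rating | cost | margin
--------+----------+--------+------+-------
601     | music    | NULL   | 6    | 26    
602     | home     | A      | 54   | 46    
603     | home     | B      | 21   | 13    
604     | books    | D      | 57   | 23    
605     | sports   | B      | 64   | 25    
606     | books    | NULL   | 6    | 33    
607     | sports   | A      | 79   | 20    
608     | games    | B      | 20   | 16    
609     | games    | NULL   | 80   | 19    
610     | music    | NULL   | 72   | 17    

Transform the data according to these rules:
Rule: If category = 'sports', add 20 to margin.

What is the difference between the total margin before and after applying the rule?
40

Step 1: Original sum of margin = 238
Step 2: 2 records have category = 'sports'
Step 3: Each affected record changes by 20
Step 4: Total change = 2 × 20 = 40
Step 5: New sum = 238 + 40 = 278
Step 6: Difference = |278 - 238| = 40
        (Sum increased by 40)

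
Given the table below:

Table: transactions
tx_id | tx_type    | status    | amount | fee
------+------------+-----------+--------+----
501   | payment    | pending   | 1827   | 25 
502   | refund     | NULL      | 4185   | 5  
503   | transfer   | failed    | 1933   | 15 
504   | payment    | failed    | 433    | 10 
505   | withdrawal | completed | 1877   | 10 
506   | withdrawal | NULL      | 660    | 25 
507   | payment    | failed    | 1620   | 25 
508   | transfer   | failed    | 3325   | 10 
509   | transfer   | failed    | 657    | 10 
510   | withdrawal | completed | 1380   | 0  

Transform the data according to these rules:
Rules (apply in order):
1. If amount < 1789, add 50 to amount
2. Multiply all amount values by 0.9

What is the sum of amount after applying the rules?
16332.3

Step 1: Apply Rule 1 - Add 50 to records with amount < 1789
  - 5 records affected: 4750 + (5 × 50) = 5000
  - Unaffected records: 13147
  - Sum after Rule 1: 18147
Step 2: Apply Rule 2 - Multiply all by 0.9
  - 18147 × 0.9 = 16332.3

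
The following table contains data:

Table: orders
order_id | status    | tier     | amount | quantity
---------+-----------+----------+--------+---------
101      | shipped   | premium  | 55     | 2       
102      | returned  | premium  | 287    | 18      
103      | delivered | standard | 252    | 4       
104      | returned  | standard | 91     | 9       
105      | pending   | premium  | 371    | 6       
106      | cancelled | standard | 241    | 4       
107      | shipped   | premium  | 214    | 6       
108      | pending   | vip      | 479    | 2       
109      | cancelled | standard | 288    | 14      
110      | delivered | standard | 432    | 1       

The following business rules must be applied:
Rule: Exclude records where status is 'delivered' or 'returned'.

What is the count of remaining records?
6

Step 1: Count records to exclude
  - 2 (delivered) + 2 (returned) = 4 records
Step 2: Total records: 10
Step 3: Remaining = 10 - 4 = 6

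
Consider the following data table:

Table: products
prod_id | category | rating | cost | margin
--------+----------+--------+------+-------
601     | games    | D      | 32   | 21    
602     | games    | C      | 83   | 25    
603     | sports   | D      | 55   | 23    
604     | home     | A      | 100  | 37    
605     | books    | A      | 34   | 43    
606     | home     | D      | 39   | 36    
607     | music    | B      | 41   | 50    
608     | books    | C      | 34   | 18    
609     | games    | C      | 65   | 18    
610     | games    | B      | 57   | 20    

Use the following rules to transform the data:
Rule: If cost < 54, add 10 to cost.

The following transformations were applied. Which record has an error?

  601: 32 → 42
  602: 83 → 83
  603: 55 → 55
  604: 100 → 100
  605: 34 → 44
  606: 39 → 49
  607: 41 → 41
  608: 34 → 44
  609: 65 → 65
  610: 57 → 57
Record 607 has an error. The correct transformed value should be 51, not 41.

Step 1: Check each record against the rule
Step 2: Record 607 has cost = 41
Step 3: Since 41 < 54, the bonus should have been applied
Step 4: Correct value = 51, but claimed value = 41
Conclusion: Record 607 has the error.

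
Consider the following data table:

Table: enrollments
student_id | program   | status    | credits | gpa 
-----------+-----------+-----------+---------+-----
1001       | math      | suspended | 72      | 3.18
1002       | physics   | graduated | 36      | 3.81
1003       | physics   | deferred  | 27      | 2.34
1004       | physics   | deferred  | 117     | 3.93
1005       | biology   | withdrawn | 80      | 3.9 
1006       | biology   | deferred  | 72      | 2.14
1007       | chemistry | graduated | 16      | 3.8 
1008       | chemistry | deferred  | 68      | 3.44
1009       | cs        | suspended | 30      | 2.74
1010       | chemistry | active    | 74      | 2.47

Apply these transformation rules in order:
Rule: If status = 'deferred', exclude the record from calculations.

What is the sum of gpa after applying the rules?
19.9

Step 1: Identify records where status = 'deferred'
Step 2: The excluded records sum to 11.85
Step 3: Original total gpa = 31.75
Step 4: Remaining total = 31.75 - 11.85 = 19.9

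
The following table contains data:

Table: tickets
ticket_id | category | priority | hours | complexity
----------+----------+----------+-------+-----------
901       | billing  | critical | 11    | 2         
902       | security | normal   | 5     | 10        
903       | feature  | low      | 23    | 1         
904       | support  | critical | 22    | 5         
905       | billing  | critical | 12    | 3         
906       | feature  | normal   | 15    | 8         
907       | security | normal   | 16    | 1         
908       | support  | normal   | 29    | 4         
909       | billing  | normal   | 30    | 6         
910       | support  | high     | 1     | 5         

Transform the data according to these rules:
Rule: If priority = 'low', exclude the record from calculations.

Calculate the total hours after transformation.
141

Step 1: Identify records where priority = 'low'
Step 2: The excluded records sum to 23
Step 3: Original total hours = 164
Step 4: Remaining total = 164 - 23 = 141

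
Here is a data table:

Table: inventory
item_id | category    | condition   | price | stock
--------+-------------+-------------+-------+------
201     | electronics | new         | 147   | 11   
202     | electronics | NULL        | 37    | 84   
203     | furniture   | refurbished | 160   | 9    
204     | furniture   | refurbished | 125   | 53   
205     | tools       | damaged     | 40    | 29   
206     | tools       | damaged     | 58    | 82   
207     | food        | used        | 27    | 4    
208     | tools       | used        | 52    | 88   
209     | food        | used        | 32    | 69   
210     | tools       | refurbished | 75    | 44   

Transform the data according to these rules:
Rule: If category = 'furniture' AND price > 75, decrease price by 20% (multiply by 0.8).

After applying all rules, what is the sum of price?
696.0

Step 1: Find records where category = 'furniture' AND price > 75
Step 2: 2 records match, summing to 285
Step 3: After multiplier: 285 × 0.8 = 228.0
Step 4: Unaffected records sum: 468
Step 5: Final sum = 228.0 + 468 = 696.0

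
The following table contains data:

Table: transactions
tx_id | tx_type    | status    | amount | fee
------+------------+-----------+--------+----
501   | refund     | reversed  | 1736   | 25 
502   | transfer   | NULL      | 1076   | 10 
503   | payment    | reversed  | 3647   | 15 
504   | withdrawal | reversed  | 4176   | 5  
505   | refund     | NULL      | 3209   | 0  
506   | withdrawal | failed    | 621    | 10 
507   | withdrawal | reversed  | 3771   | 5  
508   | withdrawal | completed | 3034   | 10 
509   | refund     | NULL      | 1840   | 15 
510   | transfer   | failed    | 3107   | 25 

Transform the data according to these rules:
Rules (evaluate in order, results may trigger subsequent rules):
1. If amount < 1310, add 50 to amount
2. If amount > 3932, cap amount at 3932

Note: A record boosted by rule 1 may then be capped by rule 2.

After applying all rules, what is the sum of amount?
26073

Step 1: Apply rule 1 to records with amount < 1310
  - 2 records get bonus of 50
  - Of these, 0 records then exceed 3932 and get capped
Step 2: Apply rule 2 to records with amount > 3932
  - 1 records (original) are capped
Step 3: Calculate final sum = 26073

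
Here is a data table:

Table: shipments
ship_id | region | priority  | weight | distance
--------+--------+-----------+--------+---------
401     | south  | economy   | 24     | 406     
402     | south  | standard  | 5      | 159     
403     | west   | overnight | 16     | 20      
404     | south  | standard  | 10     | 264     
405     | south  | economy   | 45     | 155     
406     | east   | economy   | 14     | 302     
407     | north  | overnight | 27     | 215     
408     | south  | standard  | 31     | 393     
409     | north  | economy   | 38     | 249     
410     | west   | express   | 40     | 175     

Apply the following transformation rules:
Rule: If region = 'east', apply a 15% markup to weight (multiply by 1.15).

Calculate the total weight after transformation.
252.1

Step 1: Records with region = 'east' have total weight = 14
Step 2: Apply multiplier: 14 × 1.15 = 16.1
Step 3: Other records total: 236
Step 4: Final sum = 16.1 + 236 = 252.1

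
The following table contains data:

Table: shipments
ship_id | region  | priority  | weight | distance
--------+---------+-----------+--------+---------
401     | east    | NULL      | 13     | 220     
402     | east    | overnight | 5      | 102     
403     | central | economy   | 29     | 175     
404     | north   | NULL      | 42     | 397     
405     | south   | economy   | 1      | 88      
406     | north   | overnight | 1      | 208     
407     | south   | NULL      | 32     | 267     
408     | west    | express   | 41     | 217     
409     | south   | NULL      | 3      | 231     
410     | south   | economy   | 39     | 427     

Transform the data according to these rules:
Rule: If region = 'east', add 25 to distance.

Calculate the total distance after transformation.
2382

Step 1: Count records where region = 'east': 2
Step 2: Total bonus added: 2 × 25 = 50
Step 3: Original sum of distance: 2332
Step 4: Final sum = 2332 + 50 = 2382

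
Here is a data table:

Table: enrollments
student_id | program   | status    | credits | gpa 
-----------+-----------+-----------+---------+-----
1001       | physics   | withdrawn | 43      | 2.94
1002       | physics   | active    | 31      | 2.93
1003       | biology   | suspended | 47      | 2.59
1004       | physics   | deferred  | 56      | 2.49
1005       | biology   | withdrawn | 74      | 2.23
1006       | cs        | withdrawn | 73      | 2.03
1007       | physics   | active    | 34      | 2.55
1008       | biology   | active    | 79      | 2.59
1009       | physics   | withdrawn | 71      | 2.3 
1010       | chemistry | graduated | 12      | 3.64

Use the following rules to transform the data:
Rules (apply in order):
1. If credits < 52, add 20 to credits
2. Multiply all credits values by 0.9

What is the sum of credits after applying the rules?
558.0

Step 1: Apply Rule 1 - Add 20 to records with credits < 52
  - 5 records affected: 167 + (5 × 20) = 267
  - Unaffected records: 353
  - Sum after Rule 1: 620
Step 2: Apply Rule 2 - Multiply all by 0.9
  - 620 × 0.9 = 558.0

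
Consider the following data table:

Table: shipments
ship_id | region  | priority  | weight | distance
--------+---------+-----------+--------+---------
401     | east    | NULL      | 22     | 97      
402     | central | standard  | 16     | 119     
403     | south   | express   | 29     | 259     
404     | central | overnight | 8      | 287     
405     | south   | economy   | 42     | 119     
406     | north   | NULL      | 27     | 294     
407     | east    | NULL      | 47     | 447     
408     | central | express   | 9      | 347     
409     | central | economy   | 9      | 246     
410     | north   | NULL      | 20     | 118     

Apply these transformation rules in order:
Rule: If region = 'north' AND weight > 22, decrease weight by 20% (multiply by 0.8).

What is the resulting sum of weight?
223.6

Step 1: Find records where region = 'north' AND weight > 22
Step 2: 1 records match, summing to 27
Step 3: After multiplier: 27 × 0.8 = 21.6
Step 4: Unaffected records sum: 202
Step 5: Final sum = 21.6 + 202 = 223.6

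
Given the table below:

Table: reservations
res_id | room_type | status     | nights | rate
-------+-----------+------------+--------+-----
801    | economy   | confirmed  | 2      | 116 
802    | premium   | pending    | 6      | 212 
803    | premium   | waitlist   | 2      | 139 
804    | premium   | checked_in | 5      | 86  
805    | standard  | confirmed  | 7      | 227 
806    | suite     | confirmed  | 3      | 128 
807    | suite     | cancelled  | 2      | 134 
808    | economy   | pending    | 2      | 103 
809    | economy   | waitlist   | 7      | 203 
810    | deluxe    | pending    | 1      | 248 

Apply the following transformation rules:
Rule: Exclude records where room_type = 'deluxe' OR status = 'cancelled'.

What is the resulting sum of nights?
34

Step 1: Find records where room_type = 'deluxe' OR status = 'cancelled'
Step 2: 2 records match, summing to 3
Step 3: Original sum: 37
Step 4: Remaining sum = 37 - 3 = 34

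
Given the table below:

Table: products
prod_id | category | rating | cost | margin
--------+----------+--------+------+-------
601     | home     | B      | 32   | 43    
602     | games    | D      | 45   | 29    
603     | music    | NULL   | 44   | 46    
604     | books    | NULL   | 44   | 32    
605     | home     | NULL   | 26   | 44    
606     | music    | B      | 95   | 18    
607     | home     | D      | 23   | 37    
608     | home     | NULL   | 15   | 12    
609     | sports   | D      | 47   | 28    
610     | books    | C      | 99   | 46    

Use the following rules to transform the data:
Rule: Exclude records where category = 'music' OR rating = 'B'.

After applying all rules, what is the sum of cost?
299

Step 1: Find records where category = 'music' OR rating = 'B'
Step 2: 3 records match, summing to 171
Step 3: Original sum: 470
Step 4: Remaining sum = 470 - 171 = 299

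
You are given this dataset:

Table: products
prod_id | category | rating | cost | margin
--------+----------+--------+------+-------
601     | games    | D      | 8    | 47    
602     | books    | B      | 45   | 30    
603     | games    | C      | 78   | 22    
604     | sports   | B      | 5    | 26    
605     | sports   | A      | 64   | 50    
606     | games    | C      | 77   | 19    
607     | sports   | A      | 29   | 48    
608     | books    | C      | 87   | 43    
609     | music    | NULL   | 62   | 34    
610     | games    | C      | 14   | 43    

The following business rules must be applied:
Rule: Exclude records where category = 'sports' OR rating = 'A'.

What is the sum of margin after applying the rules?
238

Step 1: Find records where category = 'sports' OR rating = 'A'
Step 2: 3 records match, summing to 124
Step 3: Original sum: 362
Step 4: Remaining sum = 362 - 124 = 238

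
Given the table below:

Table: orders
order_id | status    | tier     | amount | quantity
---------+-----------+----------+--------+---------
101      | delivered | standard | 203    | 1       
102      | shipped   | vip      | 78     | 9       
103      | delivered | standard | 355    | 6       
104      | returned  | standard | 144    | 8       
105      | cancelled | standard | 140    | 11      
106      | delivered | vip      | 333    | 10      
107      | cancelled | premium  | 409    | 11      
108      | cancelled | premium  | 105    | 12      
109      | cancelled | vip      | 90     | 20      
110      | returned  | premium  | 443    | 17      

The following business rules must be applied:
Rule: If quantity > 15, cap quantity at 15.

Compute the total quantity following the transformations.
98

Step 1: 2 records have quantity > 15
Step 2: These records originally summed to 37
Step 3: After capping: 2 × 15 = 30
Step 4: Unaffected records sum: 68
Step 5: Final sum = 30 + 68 = 98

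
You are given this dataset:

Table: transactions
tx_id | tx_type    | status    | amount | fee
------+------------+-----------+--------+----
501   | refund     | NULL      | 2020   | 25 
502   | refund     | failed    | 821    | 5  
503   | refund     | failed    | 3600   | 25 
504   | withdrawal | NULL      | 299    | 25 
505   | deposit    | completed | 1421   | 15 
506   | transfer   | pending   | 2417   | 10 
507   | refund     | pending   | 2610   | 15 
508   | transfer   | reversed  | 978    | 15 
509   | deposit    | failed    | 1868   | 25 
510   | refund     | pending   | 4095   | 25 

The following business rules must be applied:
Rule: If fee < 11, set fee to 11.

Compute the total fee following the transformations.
192

Step 1: 2 records have fee < 11
Step 2: These records originally summed to 15
Step 3: After setting to minimum: 2 × 11 = 22
Step 4: Unaffected records sum: 170
Step 5: Final sum = 22 + 170 = 192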